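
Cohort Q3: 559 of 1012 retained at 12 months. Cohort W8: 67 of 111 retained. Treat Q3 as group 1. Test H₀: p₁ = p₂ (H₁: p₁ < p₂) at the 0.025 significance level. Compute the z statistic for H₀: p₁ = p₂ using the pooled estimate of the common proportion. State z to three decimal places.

z = -1.032

p̂₁ = 559/1012 = 0.55237, p̂₂ = 67/111 = 0.60360.
Pooled p̂ = (559+67)/(1012+111) = 626/1123 = 0.55744.
SE = √(p̂(1−p̂)(1/n₁+1/n₂)) = √(0.55744·0.44256·0.00999715) = √(0.00246631) = 0.04966.
z = (0.55237 − 0.60360)/0.04966 = -0.05123/0.04966 = -1.032.
p-value = P(Z < -1.032) ≈ 0.1511. With α = 0.025, fail to reject H₀.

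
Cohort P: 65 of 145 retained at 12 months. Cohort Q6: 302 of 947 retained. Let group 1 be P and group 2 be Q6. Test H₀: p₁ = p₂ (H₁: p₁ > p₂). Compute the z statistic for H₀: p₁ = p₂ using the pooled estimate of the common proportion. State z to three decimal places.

z = 3.071

p̂₁ = 65/145 ≈ 0.448276, p̂₂ = 302/947 ≈ 0.318902.
Pooled p̂ = (65+302)/(145+947) = 367/1092 = 0.336081.
SE = √(0.22313 × 0.00795252) = 0.042124.
z = (0.448276 − 0.318902)/0.042124 = 0.129374/0.042124 = 3.071.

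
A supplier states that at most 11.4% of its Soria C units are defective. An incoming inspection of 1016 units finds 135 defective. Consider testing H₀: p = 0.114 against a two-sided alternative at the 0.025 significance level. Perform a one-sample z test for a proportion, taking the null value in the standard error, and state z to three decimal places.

p̂ = 135/1016 = 0.13287.
Standard error under H₀: √(0.114×0.886/1016) = 0.00997.
z = (0.13287 − 0.114)/0.00997 = 0.01887/0.00997 = 1.893.
Two-sided p-value ≈ 2·Φ(−1.893) = 0.0584. With α = 0.025, fail to reject H₀.

z = 1.893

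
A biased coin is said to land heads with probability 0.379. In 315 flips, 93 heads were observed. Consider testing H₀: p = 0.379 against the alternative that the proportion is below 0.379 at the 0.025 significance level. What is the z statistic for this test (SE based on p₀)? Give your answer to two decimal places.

z = -3.06

p̂ = 93/315 ≈ 0.29524.
Under H₀, SE = √(0.379·0.621/315) = √(0.000747171) = 0.02733.
z = (0.29524 − 0.379)/0.02733 = -0.08376/0.02733 = -3.06.
p-value = P(Z < -3.064) ≈ 0.0011. With α = 0.025, reject H₀.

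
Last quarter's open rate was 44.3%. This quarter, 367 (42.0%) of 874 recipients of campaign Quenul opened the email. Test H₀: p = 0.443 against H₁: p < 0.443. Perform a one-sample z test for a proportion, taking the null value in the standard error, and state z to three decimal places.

p̂ = 367/874 = 0.41991.
Standard error under H₀: √(0.443×0.557/874) = 0.01680.
z = (0.41991 − 0.443)/0.01680 = -0.02309/0.01680 = -1.374.

z = -1.374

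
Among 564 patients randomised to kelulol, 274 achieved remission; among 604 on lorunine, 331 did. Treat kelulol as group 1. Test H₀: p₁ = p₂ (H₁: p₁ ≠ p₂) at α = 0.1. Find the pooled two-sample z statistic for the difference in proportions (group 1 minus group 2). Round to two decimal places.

p̂₁ = 274/564 ≈ 0.48582, p̂₂ = 331/604 ≈ 0.54801.
Pooled p̂ = (274+331)/(564+604) = 605/1168 = 0.51798.
SE = √(p̂(1−p̂)(1/n₁+1/n₂)) = √(0.51798·0.48202·0.00342868) = √(0.000856061) = 0.02926.
z = (0.48582 − 0.54801)/0.02926 = -0.06219/0.02926 = -2.13.
Two-sided p-value ≈ 2·Φ(−2.126) = 0.0335. With α = 0.1, reject H₀.

z = -2.13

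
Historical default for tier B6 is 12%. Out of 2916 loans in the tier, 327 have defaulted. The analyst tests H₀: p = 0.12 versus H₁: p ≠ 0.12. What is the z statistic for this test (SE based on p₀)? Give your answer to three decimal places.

p̂ = 327/2916 = 0.11214.
Standard error under H₀: √(0.12×0.88/2916) = 0.00602.
z = (0.11214 − 0.12)/0.00602 = -0.00786/0.00602 = -1.306.
Two-sided p-value ≈ 2·Φ(−1.306) = 0.1915.

z = -1.306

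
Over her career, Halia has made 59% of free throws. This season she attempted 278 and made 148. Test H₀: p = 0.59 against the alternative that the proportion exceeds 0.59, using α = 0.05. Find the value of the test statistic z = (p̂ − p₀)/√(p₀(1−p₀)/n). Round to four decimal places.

p̂ = 148/278 = 0.5323741.
Standard error under H₀: √(0.59×0.41/278) = 0.0294982.
z = (0.5323741 − 0.59)/0.0294982 = -0.0576259/0.0294982 = -1.9535.
p-value = P(Z > -1.954) ≈ 0.9746, so at α = 0.05 we fail to reject H₀.

z = -1.9535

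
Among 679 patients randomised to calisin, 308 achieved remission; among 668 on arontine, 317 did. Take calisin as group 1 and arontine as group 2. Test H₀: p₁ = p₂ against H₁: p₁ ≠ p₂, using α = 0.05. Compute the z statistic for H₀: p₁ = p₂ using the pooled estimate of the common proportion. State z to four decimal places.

p̂₁ = 308/679 = 0.453608, p̂₂ = 317/668 = 0.474551.
Pooled p̂ = (308+317)/(679+668) = 625/1347 = 0.463994.
SE = √(0.248704 × 0.00296976) = 0.027177.
z = (0.453608 − 0.474551)/0.027177 = -0.020943/0.027177 = -0.7706.
p-value = 2·P(Z > 0.771) ≈ 0.4409, so at α = 0.05 we fail to reject H₀.

z = -0.7706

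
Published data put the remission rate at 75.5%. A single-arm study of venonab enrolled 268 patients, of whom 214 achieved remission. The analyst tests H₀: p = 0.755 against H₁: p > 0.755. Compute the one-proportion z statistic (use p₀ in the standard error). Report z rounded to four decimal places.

p̂ = 214/268 = 0.7985075.
Under H₀, SE = √(0.755·0.245/268) = √(0.000690205) = 0.0262718.
z = (0.7985075 − 0.755)/0.0262718 = 0.0435075/0.0262718 = 1.6561.
p-value = P(Z > 1.656) ≈ 0.0489.

z = 1.6561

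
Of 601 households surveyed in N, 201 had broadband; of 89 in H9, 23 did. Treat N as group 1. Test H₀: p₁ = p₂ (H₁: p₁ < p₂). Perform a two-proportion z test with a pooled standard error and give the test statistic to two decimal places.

p̂₁ = 201/601 = 0.3344, p̂₂ = 23/89 = 0.2584.
Pooled p̂ = (201+23)/(601+89) = 224/690 = 0.3246.
SE = √(0.219248 × 0.0128998) = 0.0532.
z = (0.3344 − 0.2584)/0.0532 = 0.0760/0.0532 = 1.43.
p-value = P(Z < 1.429) ≈ 0.9236.

z = 1.43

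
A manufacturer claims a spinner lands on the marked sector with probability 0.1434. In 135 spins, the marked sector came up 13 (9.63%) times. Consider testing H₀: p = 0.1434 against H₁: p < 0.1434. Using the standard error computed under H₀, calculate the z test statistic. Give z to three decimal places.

p̂ = 13/135 ≈ 0.09630.
SE = √(p₀(1−p₀)/n) = √(0.12284/135) = 0.03016.
z = (0.09630 − 0.1434)/0.03016 = -0.04710/0.03016 = -1.562.

z = -1.562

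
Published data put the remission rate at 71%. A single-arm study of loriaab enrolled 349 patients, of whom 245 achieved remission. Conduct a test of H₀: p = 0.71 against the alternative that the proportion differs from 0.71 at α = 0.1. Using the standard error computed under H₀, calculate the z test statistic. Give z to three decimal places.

z = -0.329

p̂ = 245/349 ≈ 0.70201.
Under H₀, SE = √(0.71·0.29/349) = √(0.000589971) = 0.02429.
z = (0.70201 − 0.71)/0.02429 = -0.00799/0.02429 = -0.329.
Two-sided p-value ≈ 2·Φ(−0.329) = 0.7421; since p > α = 0.1, fail to reject H₀.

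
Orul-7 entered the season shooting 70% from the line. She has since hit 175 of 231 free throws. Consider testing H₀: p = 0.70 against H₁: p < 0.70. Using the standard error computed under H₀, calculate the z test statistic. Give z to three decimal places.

p̂ = 175/231 ≈ 0.75758.
Standard error under H₀: √(0.7×0.3/231) = 0.03015.
z = (0.75758 − 0.7)/0.03015 = 0.05758/0.03015 = 1.910.
p-value = P(Z < 1.910) ≈ 0.9719.

z = 1.910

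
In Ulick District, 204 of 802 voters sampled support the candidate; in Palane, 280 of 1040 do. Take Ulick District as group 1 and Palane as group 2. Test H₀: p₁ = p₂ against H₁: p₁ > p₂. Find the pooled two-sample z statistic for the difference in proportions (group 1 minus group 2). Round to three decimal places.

z = -0.719

p̂₁ = 204/802 = 0.25436, p̂₂ = 280/1040 = 0.26923.
Pooled p̂ = (204+280)/(802+1040) = 484/1842 = 0.26276.
SE = √(0.193716 × 0.00220842) = 0.02068.
z = (0.25436 − 0.26923)/0.02068 = -0.01487/0.02068 = -0.719.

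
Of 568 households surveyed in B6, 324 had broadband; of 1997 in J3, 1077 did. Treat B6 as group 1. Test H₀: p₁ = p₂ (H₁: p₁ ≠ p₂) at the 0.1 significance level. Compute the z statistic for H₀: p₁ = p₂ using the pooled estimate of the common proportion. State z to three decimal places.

p̂₁ = 324/568 = 0.57042, p̂₂ = 1077/1997 = 0.53931.
Pooled p̂ = (324+1077)/(568+1997) = 1401/2565 = 0.54620.
SE = √(0.247866 × 0.00226131) = 0.02367.
z = (0.57042 − 0.53931)/0.02367 = 0.03111/0.02367 = 1.314.
p-value = 2·P(Z > 1.314) ≈ 0.1888; since p > α = 0.1, fail to reject H₀.

z = 1.314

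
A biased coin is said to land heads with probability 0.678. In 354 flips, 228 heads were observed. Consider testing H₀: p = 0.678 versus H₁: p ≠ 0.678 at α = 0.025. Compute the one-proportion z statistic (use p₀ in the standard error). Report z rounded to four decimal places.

p̂ = 228/354 ≈ 0.644068.
SE = √(p₀(1−p₀)/n) = √(0.21832/354) = 0.024834.
z = (0.644068 − 0.678)/0.024834 = -0.033932/0.024834 = -1.3664.
p-value = 2·P(Z > 1.366) ≈ 0.1718; since p > α = 0.025, fail to reject H₀.

z = -1.3664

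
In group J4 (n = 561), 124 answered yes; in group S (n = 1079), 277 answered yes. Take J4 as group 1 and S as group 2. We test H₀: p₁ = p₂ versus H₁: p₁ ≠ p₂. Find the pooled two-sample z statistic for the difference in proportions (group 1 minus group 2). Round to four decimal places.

z = -1.5951

p̂₁ = 124/561 = 0.221034, p̂₂ = 277/1079 = 0.256719.
Pooled p̂ = (124+277)/(561+1079) = 401/1640 = 0.244512.
SE = √(p̂(1−p̂)(1/n₁+1/n₂)) = √(0.244512·0.755488·0.00270932) = √(0.000500481) = 0.022371.
z = (0.221034 − 0.256719)/0.022371 = -0.035685/0.022371 = -1.5951.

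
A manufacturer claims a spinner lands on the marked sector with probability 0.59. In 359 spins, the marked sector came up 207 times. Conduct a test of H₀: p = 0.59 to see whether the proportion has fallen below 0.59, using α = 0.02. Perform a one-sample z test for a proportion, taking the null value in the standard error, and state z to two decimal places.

z = -0.52

p̂ = 207/359 ≈ 0.5766.
Standard error under H₀: √(0.59×0.41/359) = 0.0260.
z = (0.5766 − 0.59)/0.0260 = -0.0134/0.0260 = -0.52.
p-value = P(Z < -0.516) ≈ 0.3029. With α = 0.02, fail to reject H₀.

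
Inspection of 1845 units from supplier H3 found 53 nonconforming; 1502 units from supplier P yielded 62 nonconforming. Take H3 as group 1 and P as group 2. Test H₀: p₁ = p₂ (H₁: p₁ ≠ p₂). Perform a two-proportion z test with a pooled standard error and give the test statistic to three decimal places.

z = -1.983

p̂₁ = 53/1845 = 0.02873, p̂₂ = 62/1502 = 0.04128.
Pooled p̂ = (53+62)/(1845+1502) = 115/3347 = 0.03436.
SE = √(p̂(1−p̂)(1/n₁+1/n₂)) = √(0.03436·0.96564·0.00120778) = √(4.00726e-05) = 0.00633.
z = (0.02873 − 0.04128)/0.00633 = -0.01255/0.00633 = -1.983.
Two-sided p-value ≈ 2·Φ(−1.983) = 0.0474.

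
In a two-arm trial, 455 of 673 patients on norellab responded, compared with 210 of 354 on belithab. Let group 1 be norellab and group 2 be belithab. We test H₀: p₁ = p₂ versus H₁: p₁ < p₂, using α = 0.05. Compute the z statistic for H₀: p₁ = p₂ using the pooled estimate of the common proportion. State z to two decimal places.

z = 2.64

p̂₁ = 455/673 = 0.6761, p̂₂ = 210/354 = 0.5932.
Pooled p̂ = (455+210)/(673+354) = 665/1027 = 0.6475.
SE = √(0.228239 × 0.00431074) = 0.0314.
z = (0.6761 − 0.5932)/0.0314 = 0.0829/0.0314 = 2.64.
p-value = P(Z < 2.642) ≈ 0.9959; since p > α = 0.05, fail to reject H₀.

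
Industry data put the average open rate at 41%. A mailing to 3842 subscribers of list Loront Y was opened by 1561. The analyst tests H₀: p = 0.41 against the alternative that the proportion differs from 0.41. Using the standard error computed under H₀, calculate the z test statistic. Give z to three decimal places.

p̂ = 1561/3842 = 0.406299.
SE = √(p₀(1−p₀)/n) = √(0.2419/3842) = 0.007935.
z = (0.406299 − 0.41)/0.007935 = -0.003701/0.007935 = -0.466.
p-value = 2·P(Z > 0.466) ≈ 0.6409.

z = -0.466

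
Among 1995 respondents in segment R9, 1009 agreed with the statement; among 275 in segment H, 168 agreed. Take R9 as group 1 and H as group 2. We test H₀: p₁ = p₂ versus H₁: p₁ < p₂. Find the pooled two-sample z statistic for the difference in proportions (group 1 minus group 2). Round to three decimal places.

p̂₁ = 1009/1995 ≈ 0.505764, p̂₂ = 168/275 ≈ 0.610909.
Pooled p̂ = (1009+168)/(1995+275) = 1177/2270 = 0.518502.
SE = √(0.249658 × 0.00413762) = 0.032140.
z = (0.505764 − 0.610909)/0.032140 = -0.105145/0.032140 = -3.271.

z = -3.271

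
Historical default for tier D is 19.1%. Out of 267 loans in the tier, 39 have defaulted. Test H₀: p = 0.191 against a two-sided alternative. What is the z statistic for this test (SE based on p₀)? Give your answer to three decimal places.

z = -1.868

p̂ = 39/267 ≈ 0.146067.
SE = √(p₀(1−p₀)/n) = √(0.15452/267) = 0.024057.
z = (0.146067 − 0.191)/0.024057 = -0.044933/0.024057 = -1.868.
p-value = 2·P(Z > 1.868) ≈ 0.0618.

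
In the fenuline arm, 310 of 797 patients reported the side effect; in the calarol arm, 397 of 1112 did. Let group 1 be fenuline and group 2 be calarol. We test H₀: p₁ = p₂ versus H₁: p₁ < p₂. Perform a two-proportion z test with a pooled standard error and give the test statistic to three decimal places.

z = 1.425

p̂₁ = 310/797 ≈ 0.388959, p̂₂ = 397/1112 ≈ 0.357014.
Pooled p̂ = (310+397)/(797+1112) = 707/1909 = 0.370351.
SE = √(0.233191 × 0.00215399) = 0.022412.
z = (0.388959 − 0.357014)/0.022412 = 0.031945/0.022412 = 1.425.
p-value = P(Z < 1.425) ≈ 0.9230.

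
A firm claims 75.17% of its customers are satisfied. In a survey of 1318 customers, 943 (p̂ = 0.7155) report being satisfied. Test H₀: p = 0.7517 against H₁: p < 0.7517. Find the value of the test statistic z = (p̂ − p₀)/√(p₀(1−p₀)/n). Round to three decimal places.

z = -3.044

p̂ = 943/1318 = 0.71548.
SE = √(p₀(1−p₀)/n) = √(0.18665/1318) = 0.01190.
z = (0.71548 − 0.7517)/0.01190 = -0.03622/0.01190 = -3.044.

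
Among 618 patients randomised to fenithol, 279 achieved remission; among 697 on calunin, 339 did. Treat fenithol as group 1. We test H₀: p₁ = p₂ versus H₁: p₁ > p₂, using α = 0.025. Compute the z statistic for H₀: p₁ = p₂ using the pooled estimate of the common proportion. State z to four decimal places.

p̂₁ = 279/618 = 0.451456, p̂₂ = 339/697 = 0.486370.
Pooled p̂ = (279+339)/(618+697) = 618/1315 = 0.469962.
SE = √(0.249098 × 0.00305284) = 0.027576.
z = (0.451456 − 0.486370)/0.027576 = -0.034914/0.027576 = -1.2661.
p-value = P(Z > -1.266) ≈ 0.8973, so at α = 0.025 we fail to reject H₀.

z = -1.2661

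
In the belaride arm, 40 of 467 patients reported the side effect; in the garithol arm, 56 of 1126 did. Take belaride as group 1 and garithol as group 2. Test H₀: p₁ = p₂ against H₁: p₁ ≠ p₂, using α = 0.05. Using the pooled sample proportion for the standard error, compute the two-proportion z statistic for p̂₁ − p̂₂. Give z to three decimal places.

z = 2.742

p̂₁ = 40/467 ≈ 0.08565, p̂₂ = 56/1126 ≈ 0.04973.
Pooled p̂ = (40+56)/(467+1126) = 96/1593 = 0.06026.
SE = √(0.0566319 × 0.00302943) = 0.01310.
z = (0.08565 − 0.04973)/0.01310 = 0.03592/0.01310 = 2.742.
Two-sided p-value ≈ 2·Φ(−2.742) = 0.0061. With α = 0.05, reject H₀.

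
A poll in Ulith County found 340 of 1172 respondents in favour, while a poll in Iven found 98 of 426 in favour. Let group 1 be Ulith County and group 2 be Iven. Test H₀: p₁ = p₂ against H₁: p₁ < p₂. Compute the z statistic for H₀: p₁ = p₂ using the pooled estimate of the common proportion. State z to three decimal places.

p̂₁ = 340/1172 ≈ 0.290102, p̂₂ = 98/426 ≈ 0.230047.
Pooled p̂ = (340+98)/(1172+426) = 438/1598 = 0.274093.
SE = √(0.198966 × 0.00320066) = 0.025235.
z = (0.290102 − 0.230047)/0.025235 = 0.060055/0.025235 = 2.380.

z = 2.380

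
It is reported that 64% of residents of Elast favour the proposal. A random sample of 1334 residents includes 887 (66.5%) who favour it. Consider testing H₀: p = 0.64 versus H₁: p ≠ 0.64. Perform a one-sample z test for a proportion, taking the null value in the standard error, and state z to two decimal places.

z = 1.90

p̂ = 887/1334 ≈ 0.6649.
SE = √(p₀(1−p₀)/n) = √(0.2304/1334) = 0.0131.
z = (0.6649 − 0.64)/0.0131 = 0.0249/0.0131 = 1.90.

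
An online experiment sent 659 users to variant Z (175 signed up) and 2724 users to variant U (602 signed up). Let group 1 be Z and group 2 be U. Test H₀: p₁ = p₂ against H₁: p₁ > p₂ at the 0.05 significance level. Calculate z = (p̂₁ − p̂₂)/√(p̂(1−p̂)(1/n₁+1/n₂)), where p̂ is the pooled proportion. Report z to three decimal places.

z = 2.440

p̂₁ = 175/659 ≈ 0.26555, p̂₂ = 602/2724 ≈ 0.22100.
Pooled p̂ = (175+602)/(659+2724) = 777/3383 = 0.22968.
SE = √(0.176926 × 0.00188456) = 0.01826.
z = (0.26555 − 0.22100)/0.01826 = 0.04455/0.01826 = 2.440.
p-value = P(Z > 2.440) ≈ 0.0073, so at α = 0.05 we reject H₀.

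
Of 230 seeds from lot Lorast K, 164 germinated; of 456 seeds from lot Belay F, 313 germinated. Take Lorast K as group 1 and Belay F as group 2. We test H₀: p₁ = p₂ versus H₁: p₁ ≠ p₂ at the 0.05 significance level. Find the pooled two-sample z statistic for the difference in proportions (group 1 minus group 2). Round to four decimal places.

p̂₁ = 164/230 = 0.7130435, p̂₂ = 313/456 = 0.6864035.
Pooled p̂ = (164+313)/(230+456) = 477/686 = 0.6953353.
SE = √(0.211844 × 0.00654081) = 0.0372241.
z = (0.7130435 − 0.6864035)/0.0372241 = 0.0266400/0.0372241 = 0.7157.
Two-sided p-value ≈ 2·Φ(−0.716) = 0.4742. With α = 0.05, fail to reject H₀.

z = 0.7157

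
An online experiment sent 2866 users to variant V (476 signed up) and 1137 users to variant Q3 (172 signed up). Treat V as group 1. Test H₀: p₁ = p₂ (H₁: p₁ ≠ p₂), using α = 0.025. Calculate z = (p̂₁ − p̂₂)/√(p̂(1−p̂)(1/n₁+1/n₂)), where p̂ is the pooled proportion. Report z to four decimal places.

z = 1.1472

p̂₁ = 476/2866 ≈ 0.166085, p̂₂ = 172/1137 ≈ 0.151275.
Pooled p̂ = (476+172)/(2866+1137) = 648/4003 = 0.161879.
SE = √(0.135674 × 0.00122843) = 0.012910.
z = (0.166085 − 0.151275)/0.012910 = 0.014810/0.012910 = 1.1472.
p-value = 2·P(Z > 1.147) ≈ 0.2513; since p > α = 0.025, fail to reject H₀.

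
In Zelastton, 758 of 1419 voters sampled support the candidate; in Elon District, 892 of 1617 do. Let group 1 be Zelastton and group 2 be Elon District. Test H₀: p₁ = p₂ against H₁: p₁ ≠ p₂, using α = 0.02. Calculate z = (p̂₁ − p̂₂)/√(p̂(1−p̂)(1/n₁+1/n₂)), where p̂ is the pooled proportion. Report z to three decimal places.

p̂₁ = 758/1419 = 0.53418, p̂₂ = 892/1617 = 0.55164.
Pooled p̂ = (758+892)/(1419+1617) = 1650/3036 = 0.54348.
SE = √(p̂(1−p̂)(1/n₁+1/n₂)) = √(0.54348·0.45652·0.00132315) = √(0.000328286) = 0.01812.
z = (0.53418 − 0.55164)/0.01812 = -0.01746/0.01812 = -0.964.
p-value = 2·P(Z > 0.964) ≈ 0.3352; since p > α = 0.02, fail to reject H₀.

z = -0.964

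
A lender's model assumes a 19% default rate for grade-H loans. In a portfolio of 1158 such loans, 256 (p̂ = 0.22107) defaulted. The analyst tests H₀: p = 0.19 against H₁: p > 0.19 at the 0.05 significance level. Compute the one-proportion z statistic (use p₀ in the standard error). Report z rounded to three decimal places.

p̂ = 256/1158 ≈ 0.22107.
Under H₀, SE = √(0.19·0.81/1158) = √(0.000132902) = 0.01153.
z = (0.22107 − 0.19)/0.01153 = 0.03107/0.01153 = 2.695.
p-value = P(Z > 2.695) ≈ 0.0035. With α = 0.05, reject H₀.

z = 2.695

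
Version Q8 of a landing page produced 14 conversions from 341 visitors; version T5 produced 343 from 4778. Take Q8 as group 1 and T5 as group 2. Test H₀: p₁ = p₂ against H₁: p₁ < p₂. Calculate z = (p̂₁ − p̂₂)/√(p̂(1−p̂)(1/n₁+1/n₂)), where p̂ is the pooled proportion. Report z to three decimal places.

p̂₁ = 14/341 = 0.0410557, p̂₂ = 343/4778 = 0.0717874.
Pooled p̂ = (14+343)/(341+4778) = 357/5119 = 0.0697402.
SE = √(p̂(1−p̂)(1/n₁+1/n₂)) = √(0.0697402·0.9302598·0.00314184) = √(0.000203832) = 0.0142770.
z = (0.0410557 − 0.0717874)/0.0142770 = -0.0307317/0.0142770 = -2.153.
p-value = P(Z < -2.153) ≈ 0.0157.

z = -2.153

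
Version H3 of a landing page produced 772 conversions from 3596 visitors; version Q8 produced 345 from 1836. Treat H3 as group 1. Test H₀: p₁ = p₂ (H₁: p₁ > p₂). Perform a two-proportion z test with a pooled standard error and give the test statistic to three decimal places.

p̂₁ = 772/3596 ≈ 0.21468, p̂₂ = 345/1836 ≈ 0.18791.
Pooled p̂ = (772+345)/(3596+1836) = 1117/5432 = 0.20563.
SE = √(0.163348 × 0.000822749) = 0.01159.
z = (0.21468 − 0.18791)/0.01159 = 0.02677/0.01159 = 2.310.

z = 2.310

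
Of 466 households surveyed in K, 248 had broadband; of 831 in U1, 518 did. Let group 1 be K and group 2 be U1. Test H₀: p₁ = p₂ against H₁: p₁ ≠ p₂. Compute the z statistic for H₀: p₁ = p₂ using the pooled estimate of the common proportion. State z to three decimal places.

z = -3.203

p̂₁ = 248/466 ≈ 0.53219, p̂₂ = 518/831 ≈ 0.62335.
Pooled p̂ = (248+518)/(466+831) = 766/1297 = 0.59059.
SE = √(0.241793 × 0.00334929) = 0.02846.
z = (0.53219 − 0.62335)/0.02846 = -0.09116/0.02846 = -3.203.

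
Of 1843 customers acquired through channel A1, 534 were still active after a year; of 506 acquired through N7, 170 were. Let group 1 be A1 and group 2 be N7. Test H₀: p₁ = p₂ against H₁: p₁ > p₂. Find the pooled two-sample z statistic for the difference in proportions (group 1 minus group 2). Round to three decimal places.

p̂₁ = 534/1843 ≈ 0.289745, p̂₂ = 170/506 ≈ 0.335968.
Pooled p̂ = (534+170)/(1843+506) = 704/2349 = 0.299702.
SE = √(p̂(1−p̂)(1/n₁+1/n₂)) = √(0.299702·0.700298·0.00251888) = √(0.000528664) = 0.022993.
z = (0.289745 − 0.335968)/0.022993 = -0.046223/0.022993 = -2.010.
p-value = P(Z > -2.010) ≈ 0.9778.

z = -2.010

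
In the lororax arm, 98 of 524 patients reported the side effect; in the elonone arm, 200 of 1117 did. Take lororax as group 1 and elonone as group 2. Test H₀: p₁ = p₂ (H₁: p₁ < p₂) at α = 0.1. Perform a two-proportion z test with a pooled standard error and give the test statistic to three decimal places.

p̂₁ = 98/524 = 0.187023, p̂₂ = 200/1117 = 0.179051.
Pooled p̂ = (98+200)/(524+1117) = 298/1641 = 0.181597.
SE = √(p̂(1−p̂)(1/n₁+1/n₂)) = √(0.181597·0.818403·0.00280365) = √(0.000416677) = 0.020413.
z = (0.187023 − 0.179051)/0.020413 = 0.007972/0.020413 = 0.391.
p-value = P(Z < 0.391) ≈ 0.6519. With α = 0.1, fail to reject H₀.

z = 0.391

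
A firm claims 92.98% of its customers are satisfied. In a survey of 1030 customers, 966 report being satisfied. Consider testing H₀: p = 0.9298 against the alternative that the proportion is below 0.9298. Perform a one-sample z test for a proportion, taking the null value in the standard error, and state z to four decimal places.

z = 1.0130

p̂ = 966/1030 = 0.9378641.
Under H₀, SE = √(0.9298·0.0702/1030) = √(6.33708e-05) = 0.0079606.
z = (0.9378641 − 0.9298)/0.0079606 = 0.0080641/0.0079606 = 1.0130.
p-value = P(Z < 1.013) ≈ 0.8445.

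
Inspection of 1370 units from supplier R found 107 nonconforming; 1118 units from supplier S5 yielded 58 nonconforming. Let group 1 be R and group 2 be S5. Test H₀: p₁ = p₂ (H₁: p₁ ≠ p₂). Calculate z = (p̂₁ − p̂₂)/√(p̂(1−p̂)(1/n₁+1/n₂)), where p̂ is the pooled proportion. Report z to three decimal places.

p̂₁ = 107/1370 ≈ 0.078102, p̂₂ = 58/1118 ≈ 0.051878.
Pooled p̂ = (107+58)/(1370+1118) = 165/2488 = 0.066318.
SE = √(p̂(1−p̂)(1/n₁+1/n₂)) = √(0.066318·0.933682·0.00162438) = √(0.000100582) = 0.010029.
z = (0.078102 − 0.051878)/0.010029 = 0.026224/0.010029 = 2.615.

z = 2.615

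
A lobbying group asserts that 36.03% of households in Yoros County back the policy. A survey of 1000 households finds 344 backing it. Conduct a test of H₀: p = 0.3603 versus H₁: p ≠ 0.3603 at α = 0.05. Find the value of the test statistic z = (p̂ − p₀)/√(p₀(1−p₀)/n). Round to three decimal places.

p̂ = 344/1000 ≈ 0.34400.
Under H₀, SE = √(0.3603·0.6397/1000) = √(0.000230484) = 0.01518.
z = (0.34400 − 0.3603)/0.01518 = -0.01630/0.01518 = -1.074.
Two-sided p-value ≈ 2·Φ(−1.074) = 0.2830. With α = 0.05, fail to reject H₀.

z = -1.074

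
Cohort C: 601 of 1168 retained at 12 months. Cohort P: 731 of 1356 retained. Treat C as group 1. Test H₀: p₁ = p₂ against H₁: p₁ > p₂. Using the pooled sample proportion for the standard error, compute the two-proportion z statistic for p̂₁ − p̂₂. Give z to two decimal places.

z = -1.23

p̂₁ = 601/1168 ≈ 0.5146, p̂₂ = 731/1356 ≈ 0.5391.
Pooled p̂ = (601+731)/(1168+1356) = 1332/2524 = 0.5277.
SE = √(0.249231 × 0.00159363) = 0.0199.
z = (0.5146 − 0.5391)/0.0199 = -0.0245/0.0199 = -1.23.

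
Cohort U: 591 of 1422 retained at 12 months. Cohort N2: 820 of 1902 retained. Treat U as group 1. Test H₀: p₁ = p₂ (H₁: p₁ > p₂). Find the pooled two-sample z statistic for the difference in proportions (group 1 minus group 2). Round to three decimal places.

z = -0.895

p̂₁ = 591/1422 = 0.415612, p̂₂ = 820/1902 = 0.431125.
Pooled p̂ = (591+820)/(1422+1902) = 1411/3324 = 0.424489.
SE = √(0.244298 × 0.001229) = 0.017327.
z = (0.415612 − 0.431125)/0.017327 = -0.015513/0.017327 = -0.895.
p-value = P(Z > -0.895) ≈ 0.8147.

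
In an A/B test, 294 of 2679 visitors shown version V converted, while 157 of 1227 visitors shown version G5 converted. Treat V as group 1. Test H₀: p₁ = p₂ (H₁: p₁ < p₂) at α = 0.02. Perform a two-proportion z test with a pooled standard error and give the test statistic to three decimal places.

p̂₁ = 294/2679 ≈ 0.109742, p̂₂ = 157/1227 ≈ 0.127954.
Pooled p̂ = (294+157)/(2679+1227) = 451/3906 = 0.115463.
SE = √(0.102132 × 0.00118827) = 0.011016.
z = (0.109742 − 0.127954)/0.011016 = -0.018212/0.011016 = -1.653.
p-value = P(Z < -1.653) ≈ 0.0491; since p > α = 0.02, fail to reject H₀.

z = -1.653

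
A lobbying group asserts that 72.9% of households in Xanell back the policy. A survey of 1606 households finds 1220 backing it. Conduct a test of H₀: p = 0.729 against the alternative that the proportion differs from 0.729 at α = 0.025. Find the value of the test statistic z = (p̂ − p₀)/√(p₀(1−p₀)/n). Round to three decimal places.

p̂ = 1220/1606 = 0.75965.
SE = √(p₀(1−p₀)/n) = √(0.19756/1606) = 0.01109.
z = (0.75965 − 0.729)/0.01109 = 0.03065/0.01109 = 2.764.
Two-sided p-value ≈ 2·Φ(−2.764) = 0.0057; since p < α = 0.025, reject H₀.

z = 2.764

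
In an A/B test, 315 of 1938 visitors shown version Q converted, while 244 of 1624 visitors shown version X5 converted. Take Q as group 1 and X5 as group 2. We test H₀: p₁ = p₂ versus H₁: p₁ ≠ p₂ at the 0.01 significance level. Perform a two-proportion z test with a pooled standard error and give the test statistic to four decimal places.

z = 1.0045

p̂₁ = 315/1938 = 0.1625387, p̂₂ = 244/1624 = 0.1502463.
Pooled p̂ = (315+244)/(1938+1624) = 559/3562 = 0.1569343.
SE = √(p̂(1−p̂)(1/n₁+1/n₂)) = √(0.1569343·0.8430657·0.00113176) = √(0.000149738) = 0.0122368.
z = (0.1625387 − 0.1502463)/0.0122368 = 0.0122924/0.0122368 = 1.0045.
Two-sided p-value ≈ 2·Φ(−1.005) = 0.3151, so at α = 0.01 we fail to reject H₀.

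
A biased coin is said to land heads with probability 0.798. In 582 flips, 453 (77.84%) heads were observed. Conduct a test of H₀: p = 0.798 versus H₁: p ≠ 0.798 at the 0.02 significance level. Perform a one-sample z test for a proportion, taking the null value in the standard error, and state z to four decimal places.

z = -1.1807

p̂ = 453/582 ≈ 0.778351.
SE = √(p₀(1−p₀)/n) = √(0.1612/582) = 0.016642.
z = (0.778351 − 0.798)/0.016642 = -0.019649/0.016642 = -1.1807.
p-value = 2·P(Z > 1.181) ≈ 0.2377, so at α = 0.02 we fail to reject H₀.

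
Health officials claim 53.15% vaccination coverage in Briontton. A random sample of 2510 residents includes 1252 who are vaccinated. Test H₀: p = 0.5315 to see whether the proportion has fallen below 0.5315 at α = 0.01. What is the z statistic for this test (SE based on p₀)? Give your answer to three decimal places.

p̂ = 1252/2510 = 0.49880.
Standard error under H₀: √(0.5315×0.4685/2510) = 0.00996.
z = (0.49880 − 0.5315)/0.00996 = -0.03270/0.00996 = -3.283.
p-value = P(Z < -3.283) ≈ 0.0005, so at α = 0.01 we reject H₀.

z = -3.283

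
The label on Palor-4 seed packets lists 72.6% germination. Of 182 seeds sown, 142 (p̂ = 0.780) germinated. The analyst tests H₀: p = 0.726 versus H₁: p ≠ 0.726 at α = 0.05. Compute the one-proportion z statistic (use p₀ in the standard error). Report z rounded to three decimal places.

p̂ = 142/182 = 0.78022.
Under H₀, SE = √(0.726·0.274/182) = √(0.00109299) = 0.03306.
z = (0.78022 − 0.726)/0.03306 = 0.05422/0.03306 = 1.640.
p-value = 2·P(Z > 1.640) ≈ 0.1010; since p > α = 0.05, fail to reject H₀.

z = 1.640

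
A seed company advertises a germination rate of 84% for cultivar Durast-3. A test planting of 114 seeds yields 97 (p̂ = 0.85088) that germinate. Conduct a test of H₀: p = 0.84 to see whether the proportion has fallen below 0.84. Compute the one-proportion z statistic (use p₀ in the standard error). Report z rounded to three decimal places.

p̂ = 97/114 ≈ 0.85088.
Standard error under H₀: √(0.84×0.16/114) = 0.03434.
z = (0.85088 − 0.84)/0.03434 = 0.01088/0.03434 = 0.317.

z = 0.317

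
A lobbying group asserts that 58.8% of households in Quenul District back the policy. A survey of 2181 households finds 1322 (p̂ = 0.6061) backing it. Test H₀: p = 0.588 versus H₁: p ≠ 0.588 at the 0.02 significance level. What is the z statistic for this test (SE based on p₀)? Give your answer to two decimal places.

p̂ = 1322/2181 ≈ 0.6061.
Standard error under H₀: √(0.588×0.412/2181) = 0.0105.
z = (0.6061 − 0.588)/0.0105 = 0.0181/0.0105 = 1.72.
Two-sided p-value ≈ 2·Φ(−1.722) = 0.0851; since p > α = 0.02, fail to reject H₀.

z = 1.72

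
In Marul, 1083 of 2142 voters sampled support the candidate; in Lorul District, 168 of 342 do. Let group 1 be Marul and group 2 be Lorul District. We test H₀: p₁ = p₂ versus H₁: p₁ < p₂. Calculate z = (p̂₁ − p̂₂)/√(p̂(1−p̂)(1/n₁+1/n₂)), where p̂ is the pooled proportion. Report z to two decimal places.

z = 0.49

p̂₁ = 1083/2142 ≈ 0.5056, p̂₂ = 168/342 ≈ 0.4912.
Pooled p̂ = (1083+168)/(2142+342) = 1251/2484 = 0.5036.
SE = √(0.249987 × 0.00339083) = 0.0291.
z = (0.5056 − 0.4912)/0.0291 = 0.0144/0.0291 = 0.49.
p-value = P(Z < 0.494) ≈ 0.6892.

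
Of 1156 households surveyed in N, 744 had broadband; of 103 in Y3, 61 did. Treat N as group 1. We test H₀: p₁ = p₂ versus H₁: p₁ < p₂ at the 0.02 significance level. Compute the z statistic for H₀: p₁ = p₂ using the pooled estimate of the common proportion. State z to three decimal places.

p̂₁ = 744/1156 = 0.64360, p̂₂ = 61/103 = 0.59223.
Pooled p̂ = (744+61)/(1156+103) = 805/1259 = 0.63940.
SE = √(0.230569 × 0.0105738) = 0.04938.
z = (0.64360 − 0.59223)/0.04938 = 0.05137/0.04938 = 1.040.
p-value = P(Z < 1.040) ≈ 0.8509; since p > α = 0.02, fail to reject H₀.

z = 1.040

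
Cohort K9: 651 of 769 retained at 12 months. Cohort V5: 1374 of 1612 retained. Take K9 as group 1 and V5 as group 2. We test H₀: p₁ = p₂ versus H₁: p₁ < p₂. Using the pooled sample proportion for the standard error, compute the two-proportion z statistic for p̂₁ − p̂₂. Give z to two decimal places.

z = -0.37

p̂₁ = 651/769 ≈ 0.8466, p̂₂ = 1374/1612 ≈ 0.8524.
Pooled p̂ = (651+1374)/(769+1612) = 2025/2381 = 0.8505.
SE = √(p̂(1−p̂)(1/n₁+1/n₂)) = √(0.8505·0.1495·0.00192074) = √(0.000244244) = 0.0156.
z = (0.8466 − 0.8524)/0.0156 = -0.0058/0.0156 = -0.37.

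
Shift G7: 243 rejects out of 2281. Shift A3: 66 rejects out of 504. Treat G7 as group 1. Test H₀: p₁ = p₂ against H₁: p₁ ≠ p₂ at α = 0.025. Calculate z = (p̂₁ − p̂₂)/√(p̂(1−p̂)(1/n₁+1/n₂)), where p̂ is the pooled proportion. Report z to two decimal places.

z = -1.58

p̂₁ = 243/2281 = 0.1065, p̂₂ = 66/504 = 0.1310.
Pooled p̂ = (243+66)/(2281+504) = 309/2785 = 0.1110.
SE = √(p̂(1−p̂)(1/n₁+1/n₂)) = √(0.1110·0.8890·0.00242253) = √(0.000238962) = 0.0155.
z = (0.1065 − 0.1310)/0.0155 = -0.0245/0.0155 = -1.58.
p-value = 2·P(Z > 1.580) ≈ 0.1142. With α = 0.025, fail to reject H₀.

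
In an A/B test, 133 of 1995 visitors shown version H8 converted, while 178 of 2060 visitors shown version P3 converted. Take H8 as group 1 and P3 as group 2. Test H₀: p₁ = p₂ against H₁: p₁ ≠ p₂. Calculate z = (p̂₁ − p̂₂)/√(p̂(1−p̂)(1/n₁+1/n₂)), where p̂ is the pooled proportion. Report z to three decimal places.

z = -2.362

p̂₁ = 133/1995 ≈ 0.066667, p̂₂ = 178/2060 ≈ 0.086408.
Pooled p̂ = (133+178)/(1995+2060) = 311/4055 = 0.076695.
SE = √(0.0708132 × 0.00098669) = 0.008359.
z = (0.066667 − 0.086408)/0.008359 = -0.019741/0.008359 = -2.362.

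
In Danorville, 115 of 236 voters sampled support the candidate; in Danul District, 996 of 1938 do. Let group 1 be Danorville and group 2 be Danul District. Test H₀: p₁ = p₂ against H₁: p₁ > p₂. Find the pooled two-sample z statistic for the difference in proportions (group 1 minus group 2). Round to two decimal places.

p̂₁ = 115/236 = 0.4873, p̂₂ = 996/1938 = 0.5139.
Pooled p̂ = (115+996)/(236+1938) = 1111/2174 = 0.5110.
SE = √(p̂(1−p̂)(1/n₁+1/n₂)) = √(0.5110·0.4890·0.00475328) = √(0.00118774) = 0.0345.
z = (0.4873 − 0.5139)/0.0345 = -0.0266/0.0345 = -0.77.

z = -0.77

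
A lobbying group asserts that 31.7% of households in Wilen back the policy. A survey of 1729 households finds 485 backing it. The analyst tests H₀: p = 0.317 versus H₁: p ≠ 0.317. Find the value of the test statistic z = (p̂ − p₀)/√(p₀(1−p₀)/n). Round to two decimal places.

p̂ = 485/1729 = 0.2805.
Standard error under H₀: √(0.317×0.683/1729) = 0.0112.
z = (0.2805 − 0.317)/0.0112 = -0.0365/0.0112 = -3.26.
Two-sided p-value ≈ 2·Φ(−3.261) = 0.0011.

z = -3.26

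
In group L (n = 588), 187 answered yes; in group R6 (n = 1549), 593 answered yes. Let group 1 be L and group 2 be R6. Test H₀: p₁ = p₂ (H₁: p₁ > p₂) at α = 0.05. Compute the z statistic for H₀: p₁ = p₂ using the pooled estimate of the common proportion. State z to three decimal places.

z = -2.779

p̂₁ = 187/588 = 0.31803, p̂₂ = 593/1549 = 0.38283.
Pooled p̂ = (187+593)/(588+1549) = 780/2137 = 0.36500.
SE = √(0.231774 × 0.00234626) = 0.02332.
z = (0.31803 − 0.38283)/0.02332 = -0.06480/0.02332 = -2.779.
p-value = P(Z > -2.779) ≈ 0.9973; since p > α = 0.05, fail to reject H₀.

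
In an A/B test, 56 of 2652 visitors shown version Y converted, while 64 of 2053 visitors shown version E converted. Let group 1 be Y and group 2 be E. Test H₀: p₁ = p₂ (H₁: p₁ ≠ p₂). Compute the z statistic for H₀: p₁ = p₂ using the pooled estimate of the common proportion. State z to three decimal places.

p̂₁ = 56/2652 = 0.021116, p̂₂ = 64/2053 = 0.031174.
Pooled p̂ = (56+64)/(2652+2053) = 120/4705 = 0.025505.
SE = √(p̂(1−p̂)(1/n₁+1/n₂)) = √(0.025505·0.974495·0.000864166) = √(2.14782e-05) = 0.004634.
z = (0.021116 − 0.031174)/0.004634 = -0.010058/0.004634 = -2.170.

z = -2.170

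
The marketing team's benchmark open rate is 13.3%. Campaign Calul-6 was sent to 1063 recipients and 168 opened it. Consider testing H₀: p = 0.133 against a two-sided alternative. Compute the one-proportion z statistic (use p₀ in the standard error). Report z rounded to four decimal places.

z = 2.4045

p̂ = 168/1063 = 0.158043.
Standard error under H₀: √(0.133×0.867/1063) = 0.010415.
z = (0.158043 − 0.133)/0.010415 = 0.025043/0.010415 = 2.4045.
Two-sided p-value ≈ 2·Φ(−2.404) = 0.0162.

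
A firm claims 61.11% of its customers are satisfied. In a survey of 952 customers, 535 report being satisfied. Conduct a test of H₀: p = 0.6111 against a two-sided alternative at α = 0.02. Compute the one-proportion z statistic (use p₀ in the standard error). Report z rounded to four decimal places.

p̂ = 535/952 = 0.561975.
Under H₀, SE = √(0.6111·0.3889/952) = √(0.000249639) = 0.015800.
z = (0.561975 − 0.6111)/0.015800 = -0.049125/0.015800 = -3.1092.
p-value = 2·P(Z > 3.109) ≈ 0.0019, so at α = 0.02 we reject H₀.

z = -3.1092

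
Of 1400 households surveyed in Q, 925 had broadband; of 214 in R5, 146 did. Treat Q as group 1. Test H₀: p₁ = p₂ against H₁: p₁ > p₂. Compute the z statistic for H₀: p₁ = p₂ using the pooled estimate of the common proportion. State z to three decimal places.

z = -0.621

p̂₁ = 925/1400 = 0.66071, p̂₂ = 146/214 = 0.68224.
Pooled p̂ = (925+146)/(1400+214) = 1071/1614 = 0.66357.
SE = √(p̂(1−p̂)(1/n₁+1/n₂)) = √(0.66357·0.33643·0.00538718) = √(0.00120266) = 0.03468.
z = (0.66071 − 0.68224)/0.03468 = -0.02153/0.03468 = -0.621.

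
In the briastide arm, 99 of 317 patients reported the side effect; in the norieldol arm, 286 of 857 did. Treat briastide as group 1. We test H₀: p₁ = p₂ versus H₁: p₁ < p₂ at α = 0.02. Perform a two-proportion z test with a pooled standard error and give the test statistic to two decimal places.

p̂₁ = 99/317 ≈ 0.3123, p̂₂ = 286/857 ≈ 0.3337.
Pooled p̂ = (99+286)/(317+857) = 385/1174 = 0.3279.
SE = √(0.220395 × 0.00432144) = 0.0309.
z = (0.3123 − 0.3337)/0.0309 = -0.0214/0.0309 = -0.69.
p-value = P(Z < -0.694) ≈ 0.2438; since p > α = 0.02, fail to reject H₀.

z = -0.69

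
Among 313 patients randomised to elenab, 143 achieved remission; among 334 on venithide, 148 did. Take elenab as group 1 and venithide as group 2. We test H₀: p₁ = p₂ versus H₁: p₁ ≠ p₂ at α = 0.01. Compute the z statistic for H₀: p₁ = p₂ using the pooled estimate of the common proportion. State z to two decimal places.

z = 0.35

p̂₁ = 143/313 = 0.4569, p̂₂ = 148/334 = 0.4431.
Pooled p̂ = (143+148)/(313+334) = 291/647 = 0.4498.
SE = √(p̂(1−p̂)(1/n₁+1/n₂)) = √(0.4498·0.5502·0.0061889) = √(0.00153161) = 0.0391.
z = (0.4569 − 0.4431)/0.0391 = 0.0138/0.0391 = 0.35.
Two-sided p-value ≈ 2·Φ(−0.351) = 0.7252, so at α = 0.01 we fail to reject H₀.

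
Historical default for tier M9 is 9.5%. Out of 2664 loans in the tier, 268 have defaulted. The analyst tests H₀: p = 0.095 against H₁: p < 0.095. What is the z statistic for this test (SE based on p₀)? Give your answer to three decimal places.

p̂ = 268/2664 ≈ 0.10060.
Standard error under H₀: √(0.095×0.905/2664) = 0.00568.
z = (0.10060 − 0.095)/0.00568 = 0.00560/0.00568 = 0.986.
p-value = P(Z < 0.986) ≈ 0.8379.

z = 0.986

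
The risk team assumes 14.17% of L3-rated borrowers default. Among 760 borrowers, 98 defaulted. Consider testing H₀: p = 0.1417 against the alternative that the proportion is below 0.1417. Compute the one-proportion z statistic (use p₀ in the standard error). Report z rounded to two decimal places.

p̂ = 98/760 = 0.1289.
SE = √(p₀(1−p₀)/n) = √(0.12162/760) = 0.0127.
z = (0.1289 − 0.1417)/0.0127 = -0.0128/0.0127 = -1.01.

z = -1.01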